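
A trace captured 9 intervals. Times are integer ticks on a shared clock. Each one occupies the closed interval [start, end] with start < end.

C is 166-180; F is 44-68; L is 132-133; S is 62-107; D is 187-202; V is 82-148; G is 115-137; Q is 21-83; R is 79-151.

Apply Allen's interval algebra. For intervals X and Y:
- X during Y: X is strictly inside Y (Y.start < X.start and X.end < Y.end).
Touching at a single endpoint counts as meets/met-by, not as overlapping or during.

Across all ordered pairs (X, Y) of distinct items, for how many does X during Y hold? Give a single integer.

Checking all 72 ordered pairs for relation 'during'; matching pairs in alphabetical order:
(F, Q): F during Q ✓
(G, R): G during R ✓
(G, V): G during V ✓
(L, G): L during G ✓
(L, R): L during R ✓
(L, V): L during V ✓
(V, R): V during R ✓
Count: 7.

7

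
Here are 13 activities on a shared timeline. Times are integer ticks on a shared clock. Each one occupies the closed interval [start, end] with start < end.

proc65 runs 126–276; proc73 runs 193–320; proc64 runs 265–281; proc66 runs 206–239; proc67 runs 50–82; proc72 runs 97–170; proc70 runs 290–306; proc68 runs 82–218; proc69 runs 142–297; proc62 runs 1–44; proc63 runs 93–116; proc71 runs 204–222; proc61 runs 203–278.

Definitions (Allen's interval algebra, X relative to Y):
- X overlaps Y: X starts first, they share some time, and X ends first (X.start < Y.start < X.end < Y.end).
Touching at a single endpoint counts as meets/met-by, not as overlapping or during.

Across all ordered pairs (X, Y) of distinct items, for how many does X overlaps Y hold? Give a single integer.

17

Checking all 156 ordered pairs for relation 'overlaps'; matching pairs in alphabetical order:
(proc61, proc64): proc61 overlaps proc64 ✓
(proc63, proc72): proc63 overlaps proc72 ✓
(proc65, proc61): proc65 overlaps proc61 ✓
(proc65, proc64): proc65 overlaps proc64 ✓
(proc65, proc69): proc65 overlaps proc69 ✓
(proc65, proc73): proc65 overlaps proc73 ✓
(proc68, proc61): proc68 overlaps proc61 ✓
(proc68, proc65): proc68 overlaps proc65 ✓
(proc68, proc66): proc68 overlaps proc66 ✓
(proc68, proc69): proc68 overlaps proc69 ✓
(proc68, proc71): proc68 overlaps proc71 ✓
(proc68, proc73): proc68 overlaps proc73 ✓
(proc69, proc70): proc69 overlaps proc70 ✓
(proc69, proc73): proc69 overlaps proc73 ✓
(proc71, proc66): proc71 overlaps proc66 ✓
(proc72, proc65): proc72 overlaps proc65 ✓
(proc72, proc69): proc72 overlaps proc69 ✓
Count: 17.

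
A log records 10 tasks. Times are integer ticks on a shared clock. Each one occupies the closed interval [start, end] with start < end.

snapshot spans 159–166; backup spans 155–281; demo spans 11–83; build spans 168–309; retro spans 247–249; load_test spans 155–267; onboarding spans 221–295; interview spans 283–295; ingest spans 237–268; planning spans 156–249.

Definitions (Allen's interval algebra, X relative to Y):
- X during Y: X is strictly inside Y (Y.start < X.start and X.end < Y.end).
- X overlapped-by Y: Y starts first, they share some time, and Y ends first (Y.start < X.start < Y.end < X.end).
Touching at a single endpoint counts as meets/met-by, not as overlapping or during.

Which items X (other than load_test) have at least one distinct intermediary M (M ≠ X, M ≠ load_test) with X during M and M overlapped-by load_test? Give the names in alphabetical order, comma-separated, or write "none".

Target load_test = [155, 267].
Intermediaries M with M overlapped-by load_test: build, ingest, onboarding.
Via build — items with X during build: ingest, interview, onboarding, retro.
Via ingest — items with X during ingest: retro.
Via onboarding — items with X during onboarding: ingest, retro.
Union: ingest, interview, onboarding, retro.

ingest, interview, onboarding, retro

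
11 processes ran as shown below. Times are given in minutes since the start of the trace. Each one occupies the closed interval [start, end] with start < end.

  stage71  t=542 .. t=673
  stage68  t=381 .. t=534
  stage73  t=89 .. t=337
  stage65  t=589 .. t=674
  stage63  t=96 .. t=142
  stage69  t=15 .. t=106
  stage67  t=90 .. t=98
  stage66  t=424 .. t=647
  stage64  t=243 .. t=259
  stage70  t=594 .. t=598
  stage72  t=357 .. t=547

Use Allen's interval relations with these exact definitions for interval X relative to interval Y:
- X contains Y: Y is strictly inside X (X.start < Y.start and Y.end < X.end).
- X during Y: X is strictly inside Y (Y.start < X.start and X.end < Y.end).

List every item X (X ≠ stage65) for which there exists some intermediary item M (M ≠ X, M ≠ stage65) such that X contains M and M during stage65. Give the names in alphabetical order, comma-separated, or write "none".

stage66, stage71

Target stage65 = [t=589, t=674].
Intermediaries M with M during stage65: stage70.
Via stage70 — items with X contains stage70: stage66, stage71.
Union: stage66, stage71.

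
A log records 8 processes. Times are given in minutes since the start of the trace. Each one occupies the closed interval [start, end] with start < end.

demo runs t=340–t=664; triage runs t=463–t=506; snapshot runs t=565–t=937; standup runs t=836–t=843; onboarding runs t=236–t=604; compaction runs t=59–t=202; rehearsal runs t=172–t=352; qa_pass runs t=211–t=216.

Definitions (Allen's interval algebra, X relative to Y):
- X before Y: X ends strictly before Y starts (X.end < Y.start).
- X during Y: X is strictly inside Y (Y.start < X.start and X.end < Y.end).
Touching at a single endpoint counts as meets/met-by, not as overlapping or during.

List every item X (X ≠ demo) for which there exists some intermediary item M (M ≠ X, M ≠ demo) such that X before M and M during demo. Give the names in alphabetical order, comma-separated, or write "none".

Target demo = [t=340, t=664].
Intermediaries M with M during demo: triage.
Via triage — items with X before triage: compaction, qa_pass, rehearsal.
Union: compaction, qa_pass, rehearsal.

compaction, qa_pass, rehearsal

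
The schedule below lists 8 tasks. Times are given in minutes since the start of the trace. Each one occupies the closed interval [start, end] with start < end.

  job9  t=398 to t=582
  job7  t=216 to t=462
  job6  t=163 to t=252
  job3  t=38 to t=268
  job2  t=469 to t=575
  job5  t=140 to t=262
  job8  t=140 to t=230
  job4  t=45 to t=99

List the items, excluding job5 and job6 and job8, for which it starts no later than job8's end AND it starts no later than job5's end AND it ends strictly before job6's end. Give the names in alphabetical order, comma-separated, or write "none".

job4

Conditions: its start is no later than job8's end (X.start <= t=230) AND its start is no later than job5's end (X.start <= t=262) AND its end is strictly before job6's end (X.end < t=252).
job2: start t=469 <= t=230? ✗; start t=469 <= t=262? ✗; end t=575 < t=252? ✗ → no.
job3: start t=38 <= t=230? ✓; start t=38 <= t=262? ✓; end t=268 < t=252? ✗ → no.
job4: start t=45 <= t=230? ✓; start t=45 <= t=262? ✓; end t=99 < t=252? ✓ → yes.
job7: start t=216 <= t=230? ✓; start t=216 <= t=262? ✓; end t=462 < t=252? ✗ → no.
job9: start t=398 <= t=230? ✗; start t=398 <= t=262? ✗; end t=582 < t=252? ✗ → no.
Result: job4.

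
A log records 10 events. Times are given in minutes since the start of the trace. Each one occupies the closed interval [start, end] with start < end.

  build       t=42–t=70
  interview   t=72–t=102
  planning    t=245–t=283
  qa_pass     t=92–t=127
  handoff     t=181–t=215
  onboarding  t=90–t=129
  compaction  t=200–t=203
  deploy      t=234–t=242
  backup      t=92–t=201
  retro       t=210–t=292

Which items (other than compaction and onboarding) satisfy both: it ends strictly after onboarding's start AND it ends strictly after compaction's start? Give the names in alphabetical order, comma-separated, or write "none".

Conditions: its end is strictly after onboarding's start (X.end > t=90) AND its end is strictly after compaction's start (X.end > t=200).
backup: end t=201 > t=90? ✓; end t=201 > t=200? ✓ → yes.
build: end t=70 > t=90? ✗; end t=70 > t=200? ✗ → no.
deploy: end t=242 > t=90? ✓; end t=242 > t=200? ✓ → yes.
handoff: end t=215 > t=90? ✓; end t=215 > t=200? ✓ → yes.
interview: end t=102 > t=90? ✓; end t=102 > t=200? ✗ → no.
planning: end t=283 > t=90? ✓; end t=283 > t=200? ✓ → yes.
qa_pass: end t=127 > t=90? ✓; end t=127 > t=200? ✗ → no.
retro: end t=292 > t=90? ✓; end t=292 > t=200? ✓ → yes.
Result: backup, deploy, handoff, planning, retro.

backup, deploy, handoff, planning, retro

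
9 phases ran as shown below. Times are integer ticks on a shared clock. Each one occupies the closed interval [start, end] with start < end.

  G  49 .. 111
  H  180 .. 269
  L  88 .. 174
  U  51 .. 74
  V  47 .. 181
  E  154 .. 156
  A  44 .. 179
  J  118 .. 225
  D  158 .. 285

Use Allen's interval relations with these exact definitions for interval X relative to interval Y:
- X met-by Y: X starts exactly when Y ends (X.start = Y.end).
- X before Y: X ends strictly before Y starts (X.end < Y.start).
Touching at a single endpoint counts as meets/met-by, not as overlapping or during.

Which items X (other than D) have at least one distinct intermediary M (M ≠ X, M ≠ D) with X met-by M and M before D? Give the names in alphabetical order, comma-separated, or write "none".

Target D = [158, 285].
Intermediaries M with M before D: E, G, U.
Via E — items with X met-by E: none.
Via G — items with X met-by G: none.
Via U — items with X met-by U: none.
Union: none.

none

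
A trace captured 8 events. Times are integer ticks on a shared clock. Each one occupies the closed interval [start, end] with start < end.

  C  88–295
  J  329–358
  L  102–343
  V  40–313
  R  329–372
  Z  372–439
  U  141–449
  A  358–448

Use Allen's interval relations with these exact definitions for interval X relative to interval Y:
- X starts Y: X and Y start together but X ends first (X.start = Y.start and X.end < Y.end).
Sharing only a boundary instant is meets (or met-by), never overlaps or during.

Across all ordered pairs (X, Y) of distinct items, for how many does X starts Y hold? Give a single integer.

Checking all 56 ordered pairs for relation 'starts'; matching pairs in alphabetical order:
(J, R): J starts R ✓
Count: 1.

1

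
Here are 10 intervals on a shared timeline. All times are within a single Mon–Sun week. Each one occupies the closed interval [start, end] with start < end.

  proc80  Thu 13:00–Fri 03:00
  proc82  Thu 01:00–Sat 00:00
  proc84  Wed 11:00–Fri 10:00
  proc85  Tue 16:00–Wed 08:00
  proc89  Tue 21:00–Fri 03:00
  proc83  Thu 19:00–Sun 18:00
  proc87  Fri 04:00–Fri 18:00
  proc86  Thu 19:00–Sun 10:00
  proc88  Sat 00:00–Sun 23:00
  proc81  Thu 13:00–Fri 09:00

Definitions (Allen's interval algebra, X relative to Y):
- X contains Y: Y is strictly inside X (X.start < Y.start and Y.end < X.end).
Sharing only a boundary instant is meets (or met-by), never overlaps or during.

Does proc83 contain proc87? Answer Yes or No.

Yes

proc83 = [Thu 19:00, Sun 18:00], proc87 = [Fri 04:00, Fri 18:00].
Actual relation of proc83 to proc87: contains.
Asked whether 'contains' holds → Yes.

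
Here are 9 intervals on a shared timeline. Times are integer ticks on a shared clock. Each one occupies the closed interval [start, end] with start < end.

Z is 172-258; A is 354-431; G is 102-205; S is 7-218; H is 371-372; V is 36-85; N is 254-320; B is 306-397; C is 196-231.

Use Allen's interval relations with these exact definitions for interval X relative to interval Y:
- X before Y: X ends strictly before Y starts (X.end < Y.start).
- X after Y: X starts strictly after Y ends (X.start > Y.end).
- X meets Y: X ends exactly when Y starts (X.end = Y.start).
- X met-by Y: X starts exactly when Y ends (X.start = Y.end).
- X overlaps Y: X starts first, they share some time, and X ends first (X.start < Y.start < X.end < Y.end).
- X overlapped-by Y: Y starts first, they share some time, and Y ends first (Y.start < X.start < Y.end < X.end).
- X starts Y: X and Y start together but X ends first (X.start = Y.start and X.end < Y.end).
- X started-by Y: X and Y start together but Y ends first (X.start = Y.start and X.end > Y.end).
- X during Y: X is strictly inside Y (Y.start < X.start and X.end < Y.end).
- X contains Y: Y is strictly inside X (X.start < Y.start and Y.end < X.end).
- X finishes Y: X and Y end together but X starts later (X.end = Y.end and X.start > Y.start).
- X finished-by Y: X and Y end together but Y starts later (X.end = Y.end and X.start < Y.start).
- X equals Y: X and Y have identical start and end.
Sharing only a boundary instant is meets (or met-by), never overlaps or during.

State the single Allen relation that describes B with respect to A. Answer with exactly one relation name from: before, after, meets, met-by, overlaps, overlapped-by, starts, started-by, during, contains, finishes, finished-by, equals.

B = [306, 397]; A = [354, 431].
Compare endpoints: B.start < A.start, B.start < A.end, B.end > A.start, B.end < A.end.
That pattern is 'overlaps'.

overlaps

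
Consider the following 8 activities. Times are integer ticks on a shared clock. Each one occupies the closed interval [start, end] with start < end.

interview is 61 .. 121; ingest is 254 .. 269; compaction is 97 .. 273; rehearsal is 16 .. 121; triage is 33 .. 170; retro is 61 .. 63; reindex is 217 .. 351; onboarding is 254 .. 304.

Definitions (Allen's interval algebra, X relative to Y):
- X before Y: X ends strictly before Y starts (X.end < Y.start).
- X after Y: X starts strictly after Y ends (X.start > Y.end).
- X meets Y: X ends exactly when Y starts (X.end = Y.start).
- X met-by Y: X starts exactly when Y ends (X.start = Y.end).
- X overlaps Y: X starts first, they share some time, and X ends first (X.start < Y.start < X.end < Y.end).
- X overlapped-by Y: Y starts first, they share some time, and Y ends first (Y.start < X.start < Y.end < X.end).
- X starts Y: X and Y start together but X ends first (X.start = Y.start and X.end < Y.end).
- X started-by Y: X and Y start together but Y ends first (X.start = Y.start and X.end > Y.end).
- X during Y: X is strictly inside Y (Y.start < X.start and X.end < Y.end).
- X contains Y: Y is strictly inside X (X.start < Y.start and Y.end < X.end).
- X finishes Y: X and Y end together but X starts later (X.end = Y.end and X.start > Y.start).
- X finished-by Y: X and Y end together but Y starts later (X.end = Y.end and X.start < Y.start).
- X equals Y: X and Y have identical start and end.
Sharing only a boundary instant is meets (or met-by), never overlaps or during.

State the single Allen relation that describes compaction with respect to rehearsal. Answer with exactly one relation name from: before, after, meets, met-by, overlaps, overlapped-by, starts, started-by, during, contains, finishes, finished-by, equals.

overlapped-by

compaction = [97, 273]; rehearsal = [16, 121].
Compare endpoints: compaction.start > rehearsal.start, compaction.start < rehearsal.end, compaction.end > rehearsal.start, compaction.end > rehearsal.end.
That pattern is 'overlapped-by'.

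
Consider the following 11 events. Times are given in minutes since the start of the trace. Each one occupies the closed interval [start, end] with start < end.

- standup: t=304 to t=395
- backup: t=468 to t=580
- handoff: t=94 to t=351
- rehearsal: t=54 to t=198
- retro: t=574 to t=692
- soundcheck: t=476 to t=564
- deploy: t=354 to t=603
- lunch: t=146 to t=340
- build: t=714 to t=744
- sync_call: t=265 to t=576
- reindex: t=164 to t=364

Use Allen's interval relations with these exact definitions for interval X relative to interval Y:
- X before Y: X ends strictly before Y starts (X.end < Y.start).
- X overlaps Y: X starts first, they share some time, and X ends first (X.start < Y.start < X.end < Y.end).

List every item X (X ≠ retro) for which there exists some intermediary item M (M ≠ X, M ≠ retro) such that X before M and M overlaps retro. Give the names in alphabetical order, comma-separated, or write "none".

Target retro = [t=574, t=692].
Intermediaries M with M overlaps retro: backup, deploy, sync_call.
Via backup — items with X before backup: handoff, lunch, rehearsal, reindex, standup.
Via deploy — items with X before deploy: handoff, lunch, rehearsal.
Via sync_call — items with X before sync_call: rehearsal.
Union: handoff, lunch, rehearsal, reindex, standup.

handoff, lunch, rehearsal, reindex, standup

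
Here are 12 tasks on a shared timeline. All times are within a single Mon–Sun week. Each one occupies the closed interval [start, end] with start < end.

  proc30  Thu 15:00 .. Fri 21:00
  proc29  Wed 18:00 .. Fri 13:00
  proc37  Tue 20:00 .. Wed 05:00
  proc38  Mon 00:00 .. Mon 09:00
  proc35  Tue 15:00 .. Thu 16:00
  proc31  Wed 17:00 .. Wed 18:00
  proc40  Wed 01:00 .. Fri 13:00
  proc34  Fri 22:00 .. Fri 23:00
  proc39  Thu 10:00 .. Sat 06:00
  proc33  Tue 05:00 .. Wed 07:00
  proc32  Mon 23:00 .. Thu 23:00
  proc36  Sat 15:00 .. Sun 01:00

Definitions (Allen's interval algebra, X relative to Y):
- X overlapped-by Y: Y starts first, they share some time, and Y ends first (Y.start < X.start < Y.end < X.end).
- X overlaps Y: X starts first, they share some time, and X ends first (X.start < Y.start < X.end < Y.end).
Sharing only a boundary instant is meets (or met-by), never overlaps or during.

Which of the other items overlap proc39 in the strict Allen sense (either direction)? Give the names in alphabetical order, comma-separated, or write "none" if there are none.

Target proc39 = [Thu 10:00, Sat 06:00].
proc29 [Wed 18:00, Fri 13:00] → overlaps → yes.
proc30 [Thu 15:00, Fri 21:00] → during → no.
proc31 [Wed 17:00, Wed 18:00] → before → no.
proc32 [Mon 23:00, Thu 23:00] → overlaps → yes.
proc33 [Tue 05:00, Wed 07:00] → before → no.
proc34 [Fri 22:00, Fri 23:00] → during → no.
proc35 [Tue 15:00, Thu 16:00] → overlaps → yes.
proc36 [Sat 15:00, Sun 01:00] → after → no.
proc37 [Tue 20:00, Wed 05:00] → before → no.
proc38 [Mon 00:00, Mon 09:00] → before → no.
proc40 [Wed 01:00, Fri 13:00] → overlaps → yes.
Result: proc29, proc32, proc35, proc40.

proc29, proc32, proc35, proc40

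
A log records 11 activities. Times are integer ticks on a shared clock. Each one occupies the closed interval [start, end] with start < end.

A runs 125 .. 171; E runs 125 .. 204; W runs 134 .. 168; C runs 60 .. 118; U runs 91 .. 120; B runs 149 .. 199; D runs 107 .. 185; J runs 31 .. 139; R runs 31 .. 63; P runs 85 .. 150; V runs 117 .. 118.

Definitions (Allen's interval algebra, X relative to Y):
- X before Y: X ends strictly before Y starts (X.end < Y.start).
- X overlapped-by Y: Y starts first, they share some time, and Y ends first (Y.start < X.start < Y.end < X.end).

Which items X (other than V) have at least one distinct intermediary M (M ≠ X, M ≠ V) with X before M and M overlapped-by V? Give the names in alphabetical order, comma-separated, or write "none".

none

Target V = [117, 118].
Intermediaries M with M overlapped-by V: none.
Union: none.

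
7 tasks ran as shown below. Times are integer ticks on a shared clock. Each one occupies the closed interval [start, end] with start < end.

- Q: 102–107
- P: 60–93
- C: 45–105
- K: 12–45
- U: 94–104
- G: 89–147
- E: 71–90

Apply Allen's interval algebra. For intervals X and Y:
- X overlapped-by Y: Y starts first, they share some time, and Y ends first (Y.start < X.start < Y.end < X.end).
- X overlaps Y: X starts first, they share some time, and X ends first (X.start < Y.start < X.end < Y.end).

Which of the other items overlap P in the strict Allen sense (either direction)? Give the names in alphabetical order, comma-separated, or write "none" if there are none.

Target P = [60, 93].
C [45, 105] → contains → no.
E [71, 90] → during → no.
G [89, 147] → overlapped-by → yes.
K [12, 45] → before → no.
Q [102, 107] → after → no.
U [94, 104] → after → no.
Result: G.

G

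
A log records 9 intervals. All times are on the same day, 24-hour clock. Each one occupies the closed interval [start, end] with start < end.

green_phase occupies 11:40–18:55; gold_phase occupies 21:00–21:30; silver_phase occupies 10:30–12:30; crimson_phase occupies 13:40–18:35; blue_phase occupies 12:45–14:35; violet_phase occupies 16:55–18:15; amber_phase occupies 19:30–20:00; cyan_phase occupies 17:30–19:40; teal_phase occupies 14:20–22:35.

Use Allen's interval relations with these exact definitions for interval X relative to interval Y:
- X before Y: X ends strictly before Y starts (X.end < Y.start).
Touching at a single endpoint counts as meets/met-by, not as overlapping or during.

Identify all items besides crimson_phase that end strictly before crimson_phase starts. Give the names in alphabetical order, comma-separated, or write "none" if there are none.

silver_phase

Target crimson_phase = [13:40, 18:35].
amber_phase [19:30, 20:00] → after → no.
blue_phase [12:45, 14:35] → overlaps → no.
cyan_phase [17:30, 19:40] → overlapped-by → no.
gold_phase [21:00, 21:30] → after → no.
green_phase [11:40, 18:55] → contains → no.
silver_phase [10:30, 12:30] → before → yes.
teal_phase [14:20, 22:35] → overlapped-by → no.
violet_phase [16:55, 18:15] → during → no.
Result: silver_phase.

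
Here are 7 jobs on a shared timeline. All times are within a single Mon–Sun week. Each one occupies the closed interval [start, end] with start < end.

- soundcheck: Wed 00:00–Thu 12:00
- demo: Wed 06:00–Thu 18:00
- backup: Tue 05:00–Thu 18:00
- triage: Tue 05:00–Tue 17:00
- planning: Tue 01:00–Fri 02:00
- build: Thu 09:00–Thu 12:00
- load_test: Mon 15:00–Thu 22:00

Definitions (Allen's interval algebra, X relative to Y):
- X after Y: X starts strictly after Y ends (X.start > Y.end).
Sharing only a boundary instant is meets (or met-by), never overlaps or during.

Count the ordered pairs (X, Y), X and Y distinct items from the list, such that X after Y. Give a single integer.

3

Checking all 42 ordered pairs for relation 'after'; matching pairs in alphabetical order:
(build, triage): build after triage ✓
(demo, triage): demo after triage ✓
(soundcheck, triage): soundcheck after triage ✓
Count: 3.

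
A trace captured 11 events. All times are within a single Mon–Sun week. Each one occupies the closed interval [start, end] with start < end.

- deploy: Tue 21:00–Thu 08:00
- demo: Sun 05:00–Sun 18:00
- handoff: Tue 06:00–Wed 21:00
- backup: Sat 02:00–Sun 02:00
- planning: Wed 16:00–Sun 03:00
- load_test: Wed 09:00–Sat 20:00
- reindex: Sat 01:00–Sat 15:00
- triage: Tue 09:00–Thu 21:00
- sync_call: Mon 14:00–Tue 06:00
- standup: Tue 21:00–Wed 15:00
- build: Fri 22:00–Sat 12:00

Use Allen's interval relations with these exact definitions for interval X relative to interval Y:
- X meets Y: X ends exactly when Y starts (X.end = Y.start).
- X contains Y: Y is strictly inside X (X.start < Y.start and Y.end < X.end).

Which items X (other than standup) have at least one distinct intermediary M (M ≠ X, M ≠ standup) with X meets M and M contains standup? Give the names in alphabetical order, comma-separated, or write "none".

sync_call

Target standup = [Tue 21:00, Wed 15:00].
Intermediaries M with M contains standup: handoff, triage.
Via handoff — items with X meets handoff: sync_call.
Via triage — items with X meets triage: none.
Union: sync_call.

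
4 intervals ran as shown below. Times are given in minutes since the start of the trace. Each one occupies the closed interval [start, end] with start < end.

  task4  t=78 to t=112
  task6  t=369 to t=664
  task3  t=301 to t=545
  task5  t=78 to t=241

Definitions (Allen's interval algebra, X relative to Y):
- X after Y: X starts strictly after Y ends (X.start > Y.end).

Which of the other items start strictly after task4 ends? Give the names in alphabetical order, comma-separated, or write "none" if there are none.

Target task4 = [t=78, t=112].
task3 [t=301, t=545] → after → yes.
task5 [t=78, t=241] → started-by → no.
task6 [t=369, t=664] → after → yes.
Result: task3, task6.

task3, task6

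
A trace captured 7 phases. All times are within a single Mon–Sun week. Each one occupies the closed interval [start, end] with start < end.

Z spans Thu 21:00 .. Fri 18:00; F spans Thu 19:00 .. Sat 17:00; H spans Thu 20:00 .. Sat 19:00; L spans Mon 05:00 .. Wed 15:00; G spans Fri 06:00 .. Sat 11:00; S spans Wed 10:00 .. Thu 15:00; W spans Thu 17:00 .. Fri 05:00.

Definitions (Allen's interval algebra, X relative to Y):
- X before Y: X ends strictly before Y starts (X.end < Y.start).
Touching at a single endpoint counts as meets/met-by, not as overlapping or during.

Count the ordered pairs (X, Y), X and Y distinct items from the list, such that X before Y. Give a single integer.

11

Checking all 42 ordered pairs for relation 'before'; matching pairs in alphabetical order:
(L, F): L before F ✓
(L, G): L before G ✓
(L, H): L before H ✓
(L, W): L before W ✓
(L, Z): L before Z ✓
(S, F): S before F ✓
(S, G): S before G ✓
(S, H): S before H ✓
(S, W): S before W ✓
(S, Z): S before Z ✓
(W, G): W before G ✓
Count: 11.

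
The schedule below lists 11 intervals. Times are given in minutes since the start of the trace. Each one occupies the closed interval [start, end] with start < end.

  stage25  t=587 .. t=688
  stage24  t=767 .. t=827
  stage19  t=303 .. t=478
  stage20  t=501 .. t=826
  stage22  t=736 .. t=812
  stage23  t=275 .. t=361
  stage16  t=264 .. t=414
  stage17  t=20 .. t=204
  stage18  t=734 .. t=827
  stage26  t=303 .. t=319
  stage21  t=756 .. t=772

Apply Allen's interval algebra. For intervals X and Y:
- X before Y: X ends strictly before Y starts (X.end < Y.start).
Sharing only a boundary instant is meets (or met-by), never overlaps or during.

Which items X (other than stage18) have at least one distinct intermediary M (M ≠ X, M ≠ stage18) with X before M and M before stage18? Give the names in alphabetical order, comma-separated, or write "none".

Target stage18 = [t=734, t=827].
Intermediaries M with M before stage18: stage16, stage17, stage19, stage23, stage25, stage26.
Via stage16 — items with X before stage16: stage17.
Via stage17 — items with X before stage17: none.
Via stage19 — items with X before stage19: stage17.
Via stage23 — items with X before stage23: stage17.
Via stage25 — items with X before stage25: stage16, stage17, stage19, stage23, stage26.
Via stage26 — items with X before stage26: stage17.
Union: stage16, stage17, stage19, stage23, stage26.

stage16, stage17, stage19, stage23, stage26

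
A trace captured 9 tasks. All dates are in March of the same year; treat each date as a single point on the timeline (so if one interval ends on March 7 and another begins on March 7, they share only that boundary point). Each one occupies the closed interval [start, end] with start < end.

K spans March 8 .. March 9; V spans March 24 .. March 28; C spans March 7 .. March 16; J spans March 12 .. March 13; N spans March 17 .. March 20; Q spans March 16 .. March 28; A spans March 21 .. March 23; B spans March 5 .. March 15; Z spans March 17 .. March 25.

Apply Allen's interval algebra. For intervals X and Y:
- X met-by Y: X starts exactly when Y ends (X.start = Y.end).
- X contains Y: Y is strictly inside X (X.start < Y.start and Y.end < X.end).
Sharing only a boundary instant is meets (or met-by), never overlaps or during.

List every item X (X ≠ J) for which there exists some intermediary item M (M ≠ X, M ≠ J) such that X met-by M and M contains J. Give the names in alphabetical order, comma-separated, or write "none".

Q

Target J = [March 12, March 13].
Intermediaries M with M contains J: B, C.
Via B — items with X met-by B: none.
Via C — items with X met-by C: Q.
Union: Q.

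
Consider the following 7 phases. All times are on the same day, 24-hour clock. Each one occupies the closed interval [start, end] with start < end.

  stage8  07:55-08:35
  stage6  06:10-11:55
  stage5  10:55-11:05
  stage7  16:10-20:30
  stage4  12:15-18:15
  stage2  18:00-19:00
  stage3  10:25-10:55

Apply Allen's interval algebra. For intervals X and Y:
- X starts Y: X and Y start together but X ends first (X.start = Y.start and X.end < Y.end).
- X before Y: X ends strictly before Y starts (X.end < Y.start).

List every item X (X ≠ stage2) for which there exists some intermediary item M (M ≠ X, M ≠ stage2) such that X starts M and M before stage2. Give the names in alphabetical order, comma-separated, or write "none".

Target stage2 = [18:00, 19:00].
Intermediaries M with M before stage2: stage3, stage5, stage6, stage8.
Via stage3 — items with X starts stage3: none.
Via stage5 — items with X starts stage5: none.
Via stage6 — items with X starts stage6: none.
Via stage8 — items with X starts stage8: none.
Union: none.

none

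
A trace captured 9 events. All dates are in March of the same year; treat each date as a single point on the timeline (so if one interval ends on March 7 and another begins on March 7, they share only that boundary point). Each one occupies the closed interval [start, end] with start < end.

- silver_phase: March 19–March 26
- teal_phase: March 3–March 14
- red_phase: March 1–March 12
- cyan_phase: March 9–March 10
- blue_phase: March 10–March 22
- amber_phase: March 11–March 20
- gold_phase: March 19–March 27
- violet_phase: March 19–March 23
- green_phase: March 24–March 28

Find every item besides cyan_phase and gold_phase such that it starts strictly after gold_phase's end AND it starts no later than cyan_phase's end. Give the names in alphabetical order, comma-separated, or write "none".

Conditions: its start is strictly after gold_phase's end (X.start > March 27) AND its start is no later than cyan_phase's end (X.start <= March 10).
amber_phase: start March 11 > March 27? ✗; start March 11 <= March 10? ✗ → no.
blue_phase: start March 10 > March 27? ✗; start March 10 <= March 10? ✓ → no.
green_phase: start March 24 > March 27? ✗; start March 24 <= March 10? ✗ → no.
red_phase: start March 1 > March 27? ✗; start March 1 <= March 10? ✓ → no.
silver_phase: start March 19 > March 27? ✗; start March 19 <= March 10? ✗ → no.
teal_phase: start March 3 > March 27? ✗; start March 3 <= March 10? ✓ → no.
violet_phase: start March 19 > March 27? ✗; start March 19 <= March 10? ✗ → no.
Result: none.

none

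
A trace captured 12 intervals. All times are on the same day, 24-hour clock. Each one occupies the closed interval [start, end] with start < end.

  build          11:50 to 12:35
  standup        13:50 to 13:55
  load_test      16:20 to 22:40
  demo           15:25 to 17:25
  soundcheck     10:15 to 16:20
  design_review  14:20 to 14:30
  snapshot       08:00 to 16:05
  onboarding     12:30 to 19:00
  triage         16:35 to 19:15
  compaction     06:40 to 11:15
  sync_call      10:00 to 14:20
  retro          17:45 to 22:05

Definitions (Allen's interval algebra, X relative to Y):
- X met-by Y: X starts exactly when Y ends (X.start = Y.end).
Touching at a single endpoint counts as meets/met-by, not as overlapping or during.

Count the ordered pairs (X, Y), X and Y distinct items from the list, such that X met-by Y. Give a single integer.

2

Checking all 132 ordered pairs for relation 'met-by'; matching pairs in alphabetical order:
(design_review, sync_call): design_review met-by sync_call ✓
(load_test, soundcheck): load_test met-by soundcheck ✓
Count: 2.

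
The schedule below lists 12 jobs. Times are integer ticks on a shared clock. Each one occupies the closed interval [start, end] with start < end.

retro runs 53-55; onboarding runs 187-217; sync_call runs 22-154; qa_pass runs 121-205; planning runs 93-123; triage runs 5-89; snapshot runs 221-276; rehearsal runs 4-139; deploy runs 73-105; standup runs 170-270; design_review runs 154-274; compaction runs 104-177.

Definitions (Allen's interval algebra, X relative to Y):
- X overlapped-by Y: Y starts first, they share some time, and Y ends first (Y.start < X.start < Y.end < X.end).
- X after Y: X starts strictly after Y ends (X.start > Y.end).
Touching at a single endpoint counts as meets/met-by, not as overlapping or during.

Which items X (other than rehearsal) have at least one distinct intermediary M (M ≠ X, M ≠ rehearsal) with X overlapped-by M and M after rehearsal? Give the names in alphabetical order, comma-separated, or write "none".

snapshot

Target rehearsal = [4, 139].
Intermediaries M with M after rehearsal: design_review, onboarding, snapshot, standup.
Via design_review — items with X overlapped-by design_review: snapshot.
Via onboarding — items with X overlapped-by onboarding: none.
Via snapshot — items with X overlapped-by snapshot: none.
Via standup — items with X overlapped-by standup: snapshot.
Union: snapshot.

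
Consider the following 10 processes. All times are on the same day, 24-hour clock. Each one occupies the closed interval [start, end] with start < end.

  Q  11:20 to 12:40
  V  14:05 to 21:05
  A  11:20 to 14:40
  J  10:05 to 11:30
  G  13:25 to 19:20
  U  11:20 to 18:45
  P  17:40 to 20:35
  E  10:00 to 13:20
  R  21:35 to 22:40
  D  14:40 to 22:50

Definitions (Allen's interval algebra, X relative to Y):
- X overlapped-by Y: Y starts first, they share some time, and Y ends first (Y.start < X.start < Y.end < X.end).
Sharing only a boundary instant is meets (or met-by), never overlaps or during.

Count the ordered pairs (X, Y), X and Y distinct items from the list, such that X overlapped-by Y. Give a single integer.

Checking all 90 ordered pairs for relation 'overlapped-by'; matching pairs in alphabetical order:
(A, E): A overlapped-by E ✓
(A, J): A overlapped-by J ✓
(D, G): D overlapped-by G ✓
(D, U): D overlapped-by U ✓
(D, V): D overlapped-by V ✓
(G, A): G overlapped-by A ✓
(G, U): G overlapped-by U ✓
(P, G): P overlapped-by G ✓
(P, U): P overlapped-by U ✓
(Q, J): Q overlapped-by J ✓
(U, E): U overlapped-by E ✓
(U, J): U overlapped-by J ✓
(V, A): V overlapped-by A ✓
(V, G): V overlapped-by G ✓
(V, U): V overlapped-by U ✓
Count: 15.

15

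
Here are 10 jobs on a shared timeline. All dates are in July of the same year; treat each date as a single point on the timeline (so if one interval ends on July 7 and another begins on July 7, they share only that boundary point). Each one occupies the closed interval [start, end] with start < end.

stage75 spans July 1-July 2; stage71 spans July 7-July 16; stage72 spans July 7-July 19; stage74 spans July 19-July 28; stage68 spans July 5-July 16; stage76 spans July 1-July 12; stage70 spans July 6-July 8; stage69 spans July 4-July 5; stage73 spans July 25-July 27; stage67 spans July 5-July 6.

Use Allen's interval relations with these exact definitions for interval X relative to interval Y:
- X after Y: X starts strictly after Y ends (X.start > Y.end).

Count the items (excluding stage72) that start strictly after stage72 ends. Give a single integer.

1

Target stage72 = [July 7, July 19].
stage67 [July 5, July 6] → before → no.
stage68 [July 5, July 16] → overlaps → no.
stage69 [July 4, July 5] → before → no.
stage70 [July 6, July 8] → overlaps → no.
stage71 [July 7, July 16] → starts → no.
stage73 [July 25, July 27] → after → counts.
stage74 [July 19, July 28] → met-by → no.
stage75 [July 1, July 2] → before → no.
stage76 [July 1, July 12] → overlaps → no.
Total: 1.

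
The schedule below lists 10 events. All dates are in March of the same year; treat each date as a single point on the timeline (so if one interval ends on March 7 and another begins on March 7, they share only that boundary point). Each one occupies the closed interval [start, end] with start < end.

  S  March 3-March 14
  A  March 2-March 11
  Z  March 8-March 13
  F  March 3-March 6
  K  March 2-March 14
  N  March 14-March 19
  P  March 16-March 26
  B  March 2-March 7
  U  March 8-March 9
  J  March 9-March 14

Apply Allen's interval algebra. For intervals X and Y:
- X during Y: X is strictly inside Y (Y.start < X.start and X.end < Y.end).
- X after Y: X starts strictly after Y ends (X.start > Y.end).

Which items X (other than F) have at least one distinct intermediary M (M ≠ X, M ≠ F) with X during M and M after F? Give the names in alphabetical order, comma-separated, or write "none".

none

Target F = [March 3, March 6].
Intermediaries M with M after F: J, N, P, U, Z.
Via J — items with X during J: none.
Via N — items with X during N: none.
Via P — items with X during P: none.
Via U — items with X during U: none.
Via Z — items with X during Z: none.
Union: none.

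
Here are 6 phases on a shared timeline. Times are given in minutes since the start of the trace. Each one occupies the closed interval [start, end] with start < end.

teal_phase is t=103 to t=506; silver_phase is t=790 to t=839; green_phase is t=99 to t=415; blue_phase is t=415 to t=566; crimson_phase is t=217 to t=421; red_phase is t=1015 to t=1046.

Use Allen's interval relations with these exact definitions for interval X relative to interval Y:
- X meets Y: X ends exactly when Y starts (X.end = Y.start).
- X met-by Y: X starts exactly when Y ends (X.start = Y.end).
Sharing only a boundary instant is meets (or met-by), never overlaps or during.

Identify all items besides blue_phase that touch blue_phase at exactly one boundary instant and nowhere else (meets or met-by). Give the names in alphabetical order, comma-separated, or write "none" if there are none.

Target blue_phase = [t=415, t=566].
crimson_phase [t=217, t=421] → overlaps → no.
green_phase [t=99, t=415] → meets → yes.
red_phase [t=1015, t=1046] → after → no.
silver_phase [t=790, t=839] → after → no.
teal_phase [t=103, t=506] → overlaps → no.
Result: green_phase.

green_phase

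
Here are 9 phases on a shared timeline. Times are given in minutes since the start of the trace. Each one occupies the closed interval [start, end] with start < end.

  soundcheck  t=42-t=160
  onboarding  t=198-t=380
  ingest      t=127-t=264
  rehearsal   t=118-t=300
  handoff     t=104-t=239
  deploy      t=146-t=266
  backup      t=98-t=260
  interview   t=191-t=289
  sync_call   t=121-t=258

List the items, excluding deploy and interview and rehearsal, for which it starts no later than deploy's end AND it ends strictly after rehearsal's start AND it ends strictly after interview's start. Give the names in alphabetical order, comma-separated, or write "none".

Conditions: its start is no later than deploy's end (X.start <= t=266) AND its end is strictly after rehearsal's start (X.end > t=118) AND its end is strictly after interview's start (X.end > t=191).
backup: start t=98 <= t=266? ✓; end t=260 > t=118? ✓; end t=260 > t=191? ✓ → yes.
handoff: start t=104 <= t=266? ✓; end t=239 > t=118? ✓; end t=239 > t=191? ✓ → yes.
ingest: start t=127 <= t=266? ✓; end t=264 > t=118? ✓; end t=264 > t=191? ✓ → yes.
onboarding: start t=198 <= t=266? ✓; end t=380 > t=118? ✓; end t=380 > t=191? ✓ → yes.
soundcheck: start t=42 <= t=266? ✓; end t=160 > t=118? ✓; end t=160 > t=191? ✗ → no.
sync_call: start t=121 <= t=266? ✓; end t=258 > t=118? ✓; end t=258 > t=191? ✓ → yes.
Result: backup, handoff, ingest, onboarding, sync_call.

backup, handoff, ingest, onboarding, sync_call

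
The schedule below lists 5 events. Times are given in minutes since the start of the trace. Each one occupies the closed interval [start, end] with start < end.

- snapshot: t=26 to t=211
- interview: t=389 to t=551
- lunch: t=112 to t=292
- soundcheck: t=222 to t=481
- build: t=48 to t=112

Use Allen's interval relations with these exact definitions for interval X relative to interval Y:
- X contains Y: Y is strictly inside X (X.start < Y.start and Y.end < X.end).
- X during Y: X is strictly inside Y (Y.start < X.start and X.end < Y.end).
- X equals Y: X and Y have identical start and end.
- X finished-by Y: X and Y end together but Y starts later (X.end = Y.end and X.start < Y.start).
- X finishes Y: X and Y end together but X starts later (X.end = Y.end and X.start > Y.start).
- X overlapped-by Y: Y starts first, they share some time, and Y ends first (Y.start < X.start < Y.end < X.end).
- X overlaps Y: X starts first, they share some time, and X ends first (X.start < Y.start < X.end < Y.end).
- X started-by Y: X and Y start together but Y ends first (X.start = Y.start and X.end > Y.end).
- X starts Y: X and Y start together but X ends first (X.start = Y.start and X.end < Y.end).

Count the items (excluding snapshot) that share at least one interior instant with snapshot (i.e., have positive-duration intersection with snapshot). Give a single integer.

2

Target snapshot = [t=26, t=211].
build [t=48, t=112] → during → counts.
interview [t=389, t=551] → after → no.
lunch [t=112, t=292] → overlapped-by → counts.
soundcheck [t=222, t=481] → after → no.
Total: 2.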